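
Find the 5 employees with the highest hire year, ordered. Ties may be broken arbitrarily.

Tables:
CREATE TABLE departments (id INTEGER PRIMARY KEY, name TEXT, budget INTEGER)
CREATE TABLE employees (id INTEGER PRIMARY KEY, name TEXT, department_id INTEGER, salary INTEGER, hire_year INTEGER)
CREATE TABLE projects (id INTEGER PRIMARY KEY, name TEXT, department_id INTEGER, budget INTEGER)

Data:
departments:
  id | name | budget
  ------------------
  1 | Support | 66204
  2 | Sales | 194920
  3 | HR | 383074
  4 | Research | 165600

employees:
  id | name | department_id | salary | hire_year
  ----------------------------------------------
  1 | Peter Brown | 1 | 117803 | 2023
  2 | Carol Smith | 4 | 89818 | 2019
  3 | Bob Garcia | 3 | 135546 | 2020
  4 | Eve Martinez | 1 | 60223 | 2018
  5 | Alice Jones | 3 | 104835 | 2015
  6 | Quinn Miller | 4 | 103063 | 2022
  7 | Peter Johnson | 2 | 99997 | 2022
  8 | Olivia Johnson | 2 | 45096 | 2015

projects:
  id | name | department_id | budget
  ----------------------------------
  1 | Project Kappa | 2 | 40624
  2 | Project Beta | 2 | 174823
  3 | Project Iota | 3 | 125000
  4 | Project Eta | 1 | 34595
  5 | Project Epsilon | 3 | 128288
SELECT name, hire_year FROM employees ORDER BY hire_year DESC LIMIT 5

Execution result:
name | hire_year
Peter Brown | 2023
Quinn Miller | 2022
Peter Johnson | 2022
Bob Garcia | 2020
Carol Smith | 2019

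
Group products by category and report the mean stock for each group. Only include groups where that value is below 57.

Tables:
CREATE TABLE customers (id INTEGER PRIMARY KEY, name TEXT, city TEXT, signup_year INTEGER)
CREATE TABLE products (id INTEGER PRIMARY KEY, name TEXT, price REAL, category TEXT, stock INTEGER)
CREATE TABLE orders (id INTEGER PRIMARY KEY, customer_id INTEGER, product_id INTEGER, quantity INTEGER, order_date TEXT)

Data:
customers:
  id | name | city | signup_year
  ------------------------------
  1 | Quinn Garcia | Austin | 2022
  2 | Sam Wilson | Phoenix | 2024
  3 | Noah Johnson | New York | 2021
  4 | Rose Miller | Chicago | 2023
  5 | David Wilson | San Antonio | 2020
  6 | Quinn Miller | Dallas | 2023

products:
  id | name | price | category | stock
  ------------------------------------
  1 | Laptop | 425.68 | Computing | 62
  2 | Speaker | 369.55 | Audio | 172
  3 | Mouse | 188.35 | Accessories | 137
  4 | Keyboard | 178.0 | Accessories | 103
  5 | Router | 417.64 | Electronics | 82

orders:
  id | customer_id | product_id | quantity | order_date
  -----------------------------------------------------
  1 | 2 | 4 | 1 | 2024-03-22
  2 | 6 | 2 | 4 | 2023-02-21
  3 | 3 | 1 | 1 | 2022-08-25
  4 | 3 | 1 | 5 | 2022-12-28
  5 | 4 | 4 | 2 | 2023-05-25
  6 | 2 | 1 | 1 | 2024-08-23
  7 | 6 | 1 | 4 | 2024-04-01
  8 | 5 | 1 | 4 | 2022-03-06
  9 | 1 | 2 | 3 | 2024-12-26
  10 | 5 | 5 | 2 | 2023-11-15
SELECT category, AVG(stock) AS avg_stock FROM products GROUP BY category HAVING AVG(stock) < 57

Execution result:
(no rows)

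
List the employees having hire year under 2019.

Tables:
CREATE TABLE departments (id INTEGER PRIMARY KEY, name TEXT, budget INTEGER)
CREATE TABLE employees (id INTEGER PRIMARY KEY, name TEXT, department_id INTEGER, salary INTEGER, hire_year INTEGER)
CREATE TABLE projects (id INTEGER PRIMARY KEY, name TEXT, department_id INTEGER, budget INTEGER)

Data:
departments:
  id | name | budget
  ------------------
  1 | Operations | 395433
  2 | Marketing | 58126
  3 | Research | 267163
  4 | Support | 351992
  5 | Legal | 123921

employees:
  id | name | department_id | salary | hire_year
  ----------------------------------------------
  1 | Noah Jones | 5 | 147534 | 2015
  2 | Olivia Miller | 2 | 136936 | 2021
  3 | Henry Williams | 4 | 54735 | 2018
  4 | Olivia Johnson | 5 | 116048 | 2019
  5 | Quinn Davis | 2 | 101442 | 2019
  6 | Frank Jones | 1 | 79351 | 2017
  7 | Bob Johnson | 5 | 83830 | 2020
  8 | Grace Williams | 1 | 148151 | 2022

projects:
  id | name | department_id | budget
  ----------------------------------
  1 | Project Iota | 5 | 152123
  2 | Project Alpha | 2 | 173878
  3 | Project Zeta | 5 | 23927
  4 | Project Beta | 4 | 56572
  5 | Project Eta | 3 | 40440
SELECT name, hire_year FROM employees WHERE hire_year < 2019

Execution result:
name | hire_year
Noah Jones | 2015
Henry Williams | 2018
Frank Jones | 2017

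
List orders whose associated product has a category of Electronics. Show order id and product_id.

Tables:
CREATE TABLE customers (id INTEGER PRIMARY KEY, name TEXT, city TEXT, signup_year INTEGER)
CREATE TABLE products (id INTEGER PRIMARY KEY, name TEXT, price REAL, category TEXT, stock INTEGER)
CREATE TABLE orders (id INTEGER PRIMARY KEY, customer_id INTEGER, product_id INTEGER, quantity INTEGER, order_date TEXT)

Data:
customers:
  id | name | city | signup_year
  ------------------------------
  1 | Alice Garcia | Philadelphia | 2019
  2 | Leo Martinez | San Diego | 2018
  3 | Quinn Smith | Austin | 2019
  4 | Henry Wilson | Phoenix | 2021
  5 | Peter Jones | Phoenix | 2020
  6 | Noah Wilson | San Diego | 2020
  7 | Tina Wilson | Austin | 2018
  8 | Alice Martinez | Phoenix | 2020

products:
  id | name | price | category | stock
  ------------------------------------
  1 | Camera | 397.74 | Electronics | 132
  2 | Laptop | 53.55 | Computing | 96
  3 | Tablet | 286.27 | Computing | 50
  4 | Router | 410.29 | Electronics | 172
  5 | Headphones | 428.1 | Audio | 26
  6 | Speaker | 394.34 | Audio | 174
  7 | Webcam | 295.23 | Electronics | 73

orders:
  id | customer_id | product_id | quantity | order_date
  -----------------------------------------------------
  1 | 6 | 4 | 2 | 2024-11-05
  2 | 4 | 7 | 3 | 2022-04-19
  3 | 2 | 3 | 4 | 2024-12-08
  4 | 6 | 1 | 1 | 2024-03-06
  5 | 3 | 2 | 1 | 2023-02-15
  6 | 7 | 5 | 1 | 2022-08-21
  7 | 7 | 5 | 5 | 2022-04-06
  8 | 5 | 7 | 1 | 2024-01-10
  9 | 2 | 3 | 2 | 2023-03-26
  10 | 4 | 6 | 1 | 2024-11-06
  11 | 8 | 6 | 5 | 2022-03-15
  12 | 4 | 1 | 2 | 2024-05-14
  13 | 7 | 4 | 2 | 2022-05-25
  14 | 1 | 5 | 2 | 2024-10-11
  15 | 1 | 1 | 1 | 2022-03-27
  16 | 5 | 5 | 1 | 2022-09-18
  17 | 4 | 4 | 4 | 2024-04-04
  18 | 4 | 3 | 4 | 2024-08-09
SELECT id, product_id FROM orders WHERE product_id IN (SELECT id FROM products WHERE category = 'Electronics')

Execution result:
id | product_id
1 | 4
2 | 7
4 | 1
8 | 7
12 | 1
13 | 4
15 | 1
17 | 4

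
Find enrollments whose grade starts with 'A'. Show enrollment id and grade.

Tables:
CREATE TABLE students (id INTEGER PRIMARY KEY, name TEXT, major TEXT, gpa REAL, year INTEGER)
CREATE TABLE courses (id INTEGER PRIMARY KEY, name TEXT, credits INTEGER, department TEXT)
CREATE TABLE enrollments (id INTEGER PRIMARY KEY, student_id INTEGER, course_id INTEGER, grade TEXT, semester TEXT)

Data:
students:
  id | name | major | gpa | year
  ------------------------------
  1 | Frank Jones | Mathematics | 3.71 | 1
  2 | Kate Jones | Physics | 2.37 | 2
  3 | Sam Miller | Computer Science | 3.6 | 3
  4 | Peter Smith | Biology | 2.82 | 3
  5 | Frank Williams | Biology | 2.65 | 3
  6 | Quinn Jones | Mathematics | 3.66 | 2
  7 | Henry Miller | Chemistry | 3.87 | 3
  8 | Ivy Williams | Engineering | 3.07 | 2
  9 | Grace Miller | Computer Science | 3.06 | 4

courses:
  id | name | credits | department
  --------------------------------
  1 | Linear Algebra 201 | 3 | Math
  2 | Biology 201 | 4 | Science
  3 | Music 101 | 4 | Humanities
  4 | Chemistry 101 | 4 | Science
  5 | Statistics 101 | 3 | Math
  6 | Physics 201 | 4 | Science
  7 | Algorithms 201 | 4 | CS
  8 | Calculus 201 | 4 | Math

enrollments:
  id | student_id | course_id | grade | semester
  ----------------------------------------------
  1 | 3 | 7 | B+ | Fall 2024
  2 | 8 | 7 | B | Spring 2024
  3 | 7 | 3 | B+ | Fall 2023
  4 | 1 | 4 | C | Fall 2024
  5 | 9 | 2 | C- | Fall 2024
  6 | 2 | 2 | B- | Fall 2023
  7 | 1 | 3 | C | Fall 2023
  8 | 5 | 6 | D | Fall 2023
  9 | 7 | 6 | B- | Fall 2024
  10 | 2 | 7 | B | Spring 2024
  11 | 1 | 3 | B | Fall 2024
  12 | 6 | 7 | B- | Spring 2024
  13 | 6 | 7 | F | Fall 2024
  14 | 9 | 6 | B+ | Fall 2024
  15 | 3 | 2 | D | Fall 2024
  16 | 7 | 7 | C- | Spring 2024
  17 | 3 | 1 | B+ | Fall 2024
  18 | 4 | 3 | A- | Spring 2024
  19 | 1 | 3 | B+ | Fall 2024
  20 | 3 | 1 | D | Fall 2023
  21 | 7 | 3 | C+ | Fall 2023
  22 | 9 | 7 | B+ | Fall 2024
SELECT id, grade FROM enrollments WHERE grade LIKE 'A%'

Execution result:
id | grade
18 | A-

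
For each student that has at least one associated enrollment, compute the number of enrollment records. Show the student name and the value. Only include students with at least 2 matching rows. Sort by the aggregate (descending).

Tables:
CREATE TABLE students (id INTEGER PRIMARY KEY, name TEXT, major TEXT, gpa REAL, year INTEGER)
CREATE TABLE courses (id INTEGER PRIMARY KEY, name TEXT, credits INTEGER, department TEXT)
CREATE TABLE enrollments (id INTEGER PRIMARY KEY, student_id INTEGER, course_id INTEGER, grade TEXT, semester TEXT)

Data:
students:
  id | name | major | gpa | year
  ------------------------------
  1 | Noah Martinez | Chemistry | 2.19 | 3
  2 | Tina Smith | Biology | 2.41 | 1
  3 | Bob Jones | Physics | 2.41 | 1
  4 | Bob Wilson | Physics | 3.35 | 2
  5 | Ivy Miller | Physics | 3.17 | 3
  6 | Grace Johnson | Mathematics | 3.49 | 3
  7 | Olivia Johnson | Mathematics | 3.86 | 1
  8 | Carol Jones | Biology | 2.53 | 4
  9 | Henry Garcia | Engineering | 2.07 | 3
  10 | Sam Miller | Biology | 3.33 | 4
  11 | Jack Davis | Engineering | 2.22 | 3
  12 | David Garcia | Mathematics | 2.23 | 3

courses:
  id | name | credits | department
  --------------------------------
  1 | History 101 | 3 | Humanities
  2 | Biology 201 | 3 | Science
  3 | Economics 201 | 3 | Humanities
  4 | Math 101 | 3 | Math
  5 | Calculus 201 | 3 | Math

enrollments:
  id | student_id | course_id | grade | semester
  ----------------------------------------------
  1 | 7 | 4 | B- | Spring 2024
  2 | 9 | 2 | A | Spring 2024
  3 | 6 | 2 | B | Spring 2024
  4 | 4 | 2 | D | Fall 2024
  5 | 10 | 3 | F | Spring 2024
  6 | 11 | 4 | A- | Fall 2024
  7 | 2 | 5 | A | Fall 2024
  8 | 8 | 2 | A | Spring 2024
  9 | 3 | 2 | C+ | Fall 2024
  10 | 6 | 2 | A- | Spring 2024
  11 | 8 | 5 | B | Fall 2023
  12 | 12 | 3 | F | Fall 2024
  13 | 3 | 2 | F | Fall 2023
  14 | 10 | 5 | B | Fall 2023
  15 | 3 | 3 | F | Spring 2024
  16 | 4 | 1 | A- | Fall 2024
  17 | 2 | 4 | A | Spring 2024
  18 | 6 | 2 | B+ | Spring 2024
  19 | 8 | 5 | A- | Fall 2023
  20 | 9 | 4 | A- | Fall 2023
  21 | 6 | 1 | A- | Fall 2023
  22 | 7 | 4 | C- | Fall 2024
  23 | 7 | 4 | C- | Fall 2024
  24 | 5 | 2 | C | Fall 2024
SELECT p.name, COUNT(*) AS n FROM enrollments c JOIN students p ON c.student_id = p.id GROUP BY p.id, p.name HAVING COUNT(*) >= 2 ORDER BY n DESC

Execution result:
name | n
Grace Johnson | 4
Bob Jones | 3
Olivia Johnson | 3
Carol Jones | 3
Tina Smith | 2
Bob Wilson | 2
Henry Garcia | 2
Sam Miller | 2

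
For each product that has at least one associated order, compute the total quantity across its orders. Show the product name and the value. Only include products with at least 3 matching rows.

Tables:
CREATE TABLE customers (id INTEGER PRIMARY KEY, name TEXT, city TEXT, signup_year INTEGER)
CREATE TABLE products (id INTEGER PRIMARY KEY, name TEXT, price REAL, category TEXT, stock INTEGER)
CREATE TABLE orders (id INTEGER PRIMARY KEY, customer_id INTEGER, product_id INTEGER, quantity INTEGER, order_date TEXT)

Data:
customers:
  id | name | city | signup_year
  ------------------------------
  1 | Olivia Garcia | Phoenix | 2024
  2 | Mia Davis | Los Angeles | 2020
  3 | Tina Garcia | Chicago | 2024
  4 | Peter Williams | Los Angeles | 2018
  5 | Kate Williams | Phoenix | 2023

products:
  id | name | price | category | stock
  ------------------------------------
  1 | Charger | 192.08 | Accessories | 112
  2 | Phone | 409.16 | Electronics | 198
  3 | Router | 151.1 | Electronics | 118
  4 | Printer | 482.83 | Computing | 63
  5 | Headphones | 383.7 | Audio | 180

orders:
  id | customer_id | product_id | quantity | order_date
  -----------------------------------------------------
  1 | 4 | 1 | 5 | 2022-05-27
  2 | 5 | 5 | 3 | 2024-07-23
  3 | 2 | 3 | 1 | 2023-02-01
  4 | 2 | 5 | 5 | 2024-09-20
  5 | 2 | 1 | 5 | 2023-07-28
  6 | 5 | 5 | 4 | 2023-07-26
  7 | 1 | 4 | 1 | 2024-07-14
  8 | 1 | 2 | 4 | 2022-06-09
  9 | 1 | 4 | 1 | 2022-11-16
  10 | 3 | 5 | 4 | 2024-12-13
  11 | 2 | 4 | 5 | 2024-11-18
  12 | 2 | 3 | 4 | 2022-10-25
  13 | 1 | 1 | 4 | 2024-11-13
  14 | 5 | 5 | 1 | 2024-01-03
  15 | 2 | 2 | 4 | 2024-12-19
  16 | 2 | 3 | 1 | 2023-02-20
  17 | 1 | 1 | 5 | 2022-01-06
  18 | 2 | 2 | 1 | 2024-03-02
SELECT p.name, SUM(c.quantity) AS sum_quantity FROM orders c JOIN products p ON c.product_id = p.id GROUP BY p.id, p.name HAVING COUNT(*) >= 3

Execution result:
name | sum_quantity
Charger | 19
Phone | 9
Router | 6
Printer | 7
Headphones | 17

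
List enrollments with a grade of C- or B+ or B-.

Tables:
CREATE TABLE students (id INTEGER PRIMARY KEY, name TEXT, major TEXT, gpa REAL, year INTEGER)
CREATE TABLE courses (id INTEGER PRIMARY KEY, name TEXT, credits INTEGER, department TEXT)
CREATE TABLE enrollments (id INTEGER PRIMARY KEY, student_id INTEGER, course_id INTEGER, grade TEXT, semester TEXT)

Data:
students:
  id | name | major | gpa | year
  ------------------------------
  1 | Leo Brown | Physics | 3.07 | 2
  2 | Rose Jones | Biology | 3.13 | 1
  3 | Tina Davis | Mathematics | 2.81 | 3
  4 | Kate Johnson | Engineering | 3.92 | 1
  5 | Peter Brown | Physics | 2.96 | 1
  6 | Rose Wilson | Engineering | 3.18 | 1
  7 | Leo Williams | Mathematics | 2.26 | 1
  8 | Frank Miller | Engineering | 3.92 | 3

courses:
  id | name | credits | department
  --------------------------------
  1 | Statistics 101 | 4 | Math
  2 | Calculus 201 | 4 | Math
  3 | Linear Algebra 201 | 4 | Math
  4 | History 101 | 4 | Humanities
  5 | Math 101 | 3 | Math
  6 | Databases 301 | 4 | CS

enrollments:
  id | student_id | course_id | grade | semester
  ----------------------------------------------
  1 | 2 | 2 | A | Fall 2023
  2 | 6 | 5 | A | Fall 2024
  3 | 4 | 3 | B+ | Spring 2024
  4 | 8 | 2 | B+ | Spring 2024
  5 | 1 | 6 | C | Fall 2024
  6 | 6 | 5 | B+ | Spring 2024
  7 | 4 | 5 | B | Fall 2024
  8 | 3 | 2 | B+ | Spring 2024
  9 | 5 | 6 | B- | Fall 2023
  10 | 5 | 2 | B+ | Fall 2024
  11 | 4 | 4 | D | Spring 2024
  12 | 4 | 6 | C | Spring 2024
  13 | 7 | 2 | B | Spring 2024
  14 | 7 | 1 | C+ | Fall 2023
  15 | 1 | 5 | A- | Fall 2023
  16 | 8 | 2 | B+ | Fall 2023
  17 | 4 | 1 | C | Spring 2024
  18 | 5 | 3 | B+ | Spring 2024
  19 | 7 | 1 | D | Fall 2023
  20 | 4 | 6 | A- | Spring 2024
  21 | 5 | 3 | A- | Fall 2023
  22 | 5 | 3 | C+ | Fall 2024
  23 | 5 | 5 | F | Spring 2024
SELECT id, grade FROM enrollments WHERE grade IN ('C-', 'B+', 'B-')

Execution result:
id | grade
3 | B+
4 | B+
6 | B+
8 | B+
9 | B-
10 | B+
16 | B+
18 | B+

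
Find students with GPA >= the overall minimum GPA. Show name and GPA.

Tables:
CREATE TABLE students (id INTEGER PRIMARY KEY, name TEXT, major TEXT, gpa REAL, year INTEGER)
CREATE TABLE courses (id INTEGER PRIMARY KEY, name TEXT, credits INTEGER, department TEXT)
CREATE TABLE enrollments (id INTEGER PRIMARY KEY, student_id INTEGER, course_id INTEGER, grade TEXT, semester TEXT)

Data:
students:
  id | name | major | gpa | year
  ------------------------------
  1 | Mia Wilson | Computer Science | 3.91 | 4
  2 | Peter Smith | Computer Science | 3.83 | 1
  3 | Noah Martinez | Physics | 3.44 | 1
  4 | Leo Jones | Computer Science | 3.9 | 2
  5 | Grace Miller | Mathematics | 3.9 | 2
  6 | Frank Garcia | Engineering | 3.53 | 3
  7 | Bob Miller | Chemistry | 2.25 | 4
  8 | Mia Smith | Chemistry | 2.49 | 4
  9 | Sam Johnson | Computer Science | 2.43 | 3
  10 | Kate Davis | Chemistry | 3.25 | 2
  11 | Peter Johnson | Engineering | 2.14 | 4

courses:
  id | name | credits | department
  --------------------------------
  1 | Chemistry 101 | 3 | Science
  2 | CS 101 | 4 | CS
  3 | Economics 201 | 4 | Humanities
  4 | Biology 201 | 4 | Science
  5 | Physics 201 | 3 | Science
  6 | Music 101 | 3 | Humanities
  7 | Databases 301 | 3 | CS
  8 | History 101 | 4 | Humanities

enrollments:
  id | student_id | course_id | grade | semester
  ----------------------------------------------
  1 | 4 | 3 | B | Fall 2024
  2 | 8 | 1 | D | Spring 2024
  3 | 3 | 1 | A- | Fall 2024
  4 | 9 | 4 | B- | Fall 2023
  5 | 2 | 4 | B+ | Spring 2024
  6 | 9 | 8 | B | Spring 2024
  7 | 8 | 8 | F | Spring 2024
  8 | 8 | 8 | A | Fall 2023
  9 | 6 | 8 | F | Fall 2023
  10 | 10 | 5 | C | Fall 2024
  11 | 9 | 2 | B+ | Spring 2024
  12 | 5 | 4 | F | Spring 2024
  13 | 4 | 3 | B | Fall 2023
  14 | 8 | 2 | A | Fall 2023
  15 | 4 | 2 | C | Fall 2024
SELECT name, gpa FROM students WHERE gpa >= (SELECT MIN(gpa) FROM students)

Execution result:
name | gpa
Mia Wilson | 3.91
Peter Smith | 3.83
Noah Martinez | 3.44
Leo Jones | 3.90
Grace Miller | 3.90
Frank Garcia | 3.53
Bob Miller | 2.25
Mia Smith | 2.49
Sam Johnson | 2.43
Kate Davis | 3.25
Peter Johnson | 2.14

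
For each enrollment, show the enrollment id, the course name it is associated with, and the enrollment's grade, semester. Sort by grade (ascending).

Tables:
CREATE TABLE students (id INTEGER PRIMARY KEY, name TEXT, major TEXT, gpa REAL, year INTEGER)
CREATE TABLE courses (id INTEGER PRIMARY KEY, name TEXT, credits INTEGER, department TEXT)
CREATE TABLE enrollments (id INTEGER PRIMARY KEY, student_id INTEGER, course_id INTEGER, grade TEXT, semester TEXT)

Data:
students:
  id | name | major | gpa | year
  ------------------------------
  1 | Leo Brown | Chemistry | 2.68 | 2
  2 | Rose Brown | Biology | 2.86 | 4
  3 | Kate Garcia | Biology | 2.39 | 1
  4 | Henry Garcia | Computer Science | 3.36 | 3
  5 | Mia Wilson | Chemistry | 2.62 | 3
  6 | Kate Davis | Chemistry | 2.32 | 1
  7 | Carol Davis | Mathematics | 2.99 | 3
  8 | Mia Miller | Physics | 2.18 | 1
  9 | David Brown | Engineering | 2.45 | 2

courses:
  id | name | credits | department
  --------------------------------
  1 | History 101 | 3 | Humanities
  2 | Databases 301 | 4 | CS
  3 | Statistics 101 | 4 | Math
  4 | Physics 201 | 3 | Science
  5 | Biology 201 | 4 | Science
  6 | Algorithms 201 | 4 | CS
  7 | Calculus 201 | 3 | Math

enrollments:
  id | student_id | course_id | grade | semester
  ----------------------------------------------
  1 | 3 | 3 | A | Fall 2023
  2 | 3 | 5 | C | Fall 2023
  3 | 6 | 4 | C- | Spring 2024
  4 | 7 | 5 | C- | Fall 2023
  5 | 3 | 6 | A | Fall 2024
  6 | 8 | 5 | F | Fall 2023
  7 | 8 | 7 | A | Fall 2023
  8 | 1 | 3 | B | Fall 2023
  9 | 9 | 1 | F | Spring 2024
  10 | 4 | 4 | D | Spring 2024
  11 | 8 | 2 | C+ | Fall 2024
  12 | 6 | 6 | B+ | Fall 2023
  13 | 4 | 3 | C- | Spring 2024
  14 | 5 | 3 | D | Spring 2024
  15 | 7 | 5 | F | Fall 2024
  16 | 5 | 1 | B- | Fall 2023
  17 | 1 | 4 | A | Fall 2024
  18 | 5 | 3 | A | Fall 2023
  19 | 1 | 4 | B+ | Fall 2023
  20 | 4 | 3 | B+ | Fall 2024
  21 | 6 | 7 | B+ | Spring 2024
SELECT c.id, p.name AS course, c.grade, c.semester FROM enrollments c JOIN courses p ON c.course_id = p.id ORDER BY c.grade ASC

Execution result:
id | course | grade | semester
1 | Statistics 101 | A | Fall 2023
5 | Algorithms 201 | A | Fall 2024
7 | Calculus 201 | A | Fall 2023
17 | Physics 201 | A | Fall 2024
18 | Statistics 101 | A | Fall 2023
8 | Statistics 101 | B | Fall 2023
12 | Algorithms 201 | B+ | Fall 2023
19 | Physics 201 | B+ | Fall 2023
20 | Statistics 101 | B+ | Fall 2024
21 | Calculus 201 | B+ | Spring 2024
16 | History 101 | B- | Fall 2023
2 | Biology 201 | C | Fall 2023
11 | Databases 301 | C+ | Fall 2024
3 | Physics 201 | C- | Spring 2024
4 | Biology 201 | C- | Fall 2023
13 | Statistics 101 | C- | Spring 2024
10 | Physics 201 | D | Spring 2024
14 | Statistics 101 | D | Spring 2024
6 | Biology 201 | F | Fall 2023
9 | History 101 | F | Spring 2024
15 | Biology 201 | F | Fall 2024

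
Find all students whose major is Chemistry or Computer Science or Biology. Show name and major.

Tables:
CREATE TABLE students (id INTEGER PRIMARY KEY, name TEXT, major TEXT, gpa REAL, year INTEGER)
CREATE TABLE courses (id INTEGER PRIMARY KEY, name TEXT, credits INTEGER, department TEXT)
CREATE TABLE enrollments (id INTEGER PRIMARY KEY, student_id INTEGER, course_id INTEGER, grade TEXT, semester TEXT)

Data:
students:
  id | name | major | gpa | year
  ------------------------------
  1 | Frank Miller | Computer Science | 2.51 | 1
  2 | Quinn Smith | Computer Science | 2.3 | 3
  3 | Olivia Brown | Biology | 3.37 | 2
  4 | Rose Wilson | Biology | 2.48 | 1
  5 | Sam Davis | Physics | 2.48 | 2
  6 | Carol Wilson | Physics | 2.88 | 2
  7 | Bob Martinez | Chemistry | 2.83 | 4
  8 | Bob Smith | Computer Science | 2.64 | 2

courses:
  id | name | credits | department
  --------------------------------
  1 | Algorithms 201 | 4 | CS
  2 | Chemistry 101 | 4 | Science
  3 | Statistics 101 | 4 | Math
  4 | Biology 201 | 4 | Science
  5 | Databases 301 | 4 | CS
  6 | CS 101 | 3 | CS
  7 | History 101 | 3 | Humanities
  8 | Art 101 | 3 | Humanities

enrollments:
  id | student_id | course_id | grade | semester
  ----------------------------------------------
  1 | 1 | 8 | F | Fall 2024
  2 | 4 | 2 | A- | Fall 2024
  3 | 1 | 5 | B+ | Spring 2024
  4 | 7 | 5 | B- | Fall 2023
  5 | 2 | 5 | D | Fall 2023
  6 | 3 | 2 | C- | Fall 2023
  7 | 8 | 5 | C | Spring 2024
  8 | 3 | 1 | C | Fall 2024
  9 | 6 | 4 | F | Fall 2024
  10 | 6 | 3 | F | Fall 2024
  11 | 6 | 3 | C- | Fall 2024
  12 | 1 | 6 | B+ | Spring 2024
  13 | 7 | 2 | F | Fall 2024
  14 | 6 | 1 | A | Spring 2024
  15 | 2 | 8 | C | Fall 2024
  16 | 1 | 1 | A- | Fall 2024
SELECT name, major FROM students WHERE major IN ('Chemistry', 'Computer Science', 'Biology')

Execution result:
name | major
Frank Miller | Computer Science
Quinn Smith | Computer Science
Olivia Brown | Biology
Rose Wilson | Biology
Bob Martinez | Chemistry
Bob Smith | Computer Science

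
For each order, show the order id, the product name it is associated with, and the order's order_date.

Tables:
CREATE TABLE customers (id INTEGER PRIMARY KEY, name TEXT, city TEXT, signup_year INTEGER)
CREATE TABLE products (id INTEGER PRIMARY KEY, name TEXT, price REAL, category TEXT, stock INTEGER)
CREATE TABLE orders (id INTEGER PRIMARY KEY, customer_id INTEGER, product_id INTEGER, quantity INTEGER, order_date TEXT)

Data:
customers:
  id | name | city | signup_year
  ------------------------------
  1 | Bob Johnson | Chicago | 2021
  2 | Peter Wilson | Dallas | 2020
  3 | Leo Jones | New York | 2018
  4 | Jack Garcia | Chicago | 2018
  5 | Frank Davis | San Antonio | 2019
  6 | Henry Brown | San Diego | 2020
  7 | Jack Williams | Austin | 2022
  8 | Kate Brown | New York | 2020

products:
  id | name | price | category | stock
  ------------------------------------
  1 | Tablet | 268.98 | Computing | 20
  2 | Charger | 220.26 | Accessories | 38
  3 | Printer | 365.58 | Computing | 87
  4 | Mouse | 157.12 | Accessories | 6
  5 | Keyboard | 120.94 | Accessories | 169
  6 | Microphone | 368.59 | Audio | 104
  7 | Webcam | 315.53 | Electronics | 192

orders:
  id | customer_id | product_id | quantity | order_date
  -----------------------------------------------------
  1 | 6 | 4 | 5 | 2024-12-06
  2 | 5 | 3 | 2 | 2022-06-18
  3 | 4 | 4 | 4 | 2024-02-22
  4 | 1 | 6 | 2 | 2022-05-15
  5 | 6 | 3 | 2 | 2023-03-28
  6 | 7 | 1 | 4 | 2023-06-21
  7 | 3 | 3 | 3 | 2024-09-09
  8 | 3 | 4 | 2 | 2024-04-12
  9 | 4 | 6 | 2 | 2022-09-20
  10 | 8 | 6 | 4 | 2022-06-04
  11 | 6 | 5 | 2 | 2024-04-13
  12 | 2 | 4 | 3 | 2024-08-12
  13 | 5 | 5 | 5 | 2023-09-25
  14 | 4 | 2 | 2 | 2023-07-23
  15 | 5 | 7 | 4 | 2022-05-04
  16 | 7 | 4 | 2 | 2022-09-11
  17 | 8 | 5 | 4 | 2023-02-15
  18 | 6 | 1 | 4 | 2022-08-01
SELECT c.id, p.name AS product, c.order_date FROM orders c JOIN products p ON c.product_id = p.id

Execution result:
id | product | order_date
1 | Mouse | 2024-12-06
2 | Printer | 2022-06-18
3 | Mouse | 2024-02-22
4 | Microphone | 2022-05-15
5 | Printer | 2023-03-28
6 | Tablet | 2023-06-21
7 | Printer | 2024-09-09
8 | Mouse | 2024-04-12
9 | Microphone | 2022-09-20
10 | Microphone | 2022-06-04
11 | Keyboard | 2024-04-13
12 | Mouse | 2024-08-12
13 | Keyboard | 2023-09-25
14 | Charger | 2023-07-23
15 | Webcam | 2022-05-04
16 | Mouse | 2022-09-11
17 | Keyboard | 2023-02-15
18 | Tablet | 2022-08-01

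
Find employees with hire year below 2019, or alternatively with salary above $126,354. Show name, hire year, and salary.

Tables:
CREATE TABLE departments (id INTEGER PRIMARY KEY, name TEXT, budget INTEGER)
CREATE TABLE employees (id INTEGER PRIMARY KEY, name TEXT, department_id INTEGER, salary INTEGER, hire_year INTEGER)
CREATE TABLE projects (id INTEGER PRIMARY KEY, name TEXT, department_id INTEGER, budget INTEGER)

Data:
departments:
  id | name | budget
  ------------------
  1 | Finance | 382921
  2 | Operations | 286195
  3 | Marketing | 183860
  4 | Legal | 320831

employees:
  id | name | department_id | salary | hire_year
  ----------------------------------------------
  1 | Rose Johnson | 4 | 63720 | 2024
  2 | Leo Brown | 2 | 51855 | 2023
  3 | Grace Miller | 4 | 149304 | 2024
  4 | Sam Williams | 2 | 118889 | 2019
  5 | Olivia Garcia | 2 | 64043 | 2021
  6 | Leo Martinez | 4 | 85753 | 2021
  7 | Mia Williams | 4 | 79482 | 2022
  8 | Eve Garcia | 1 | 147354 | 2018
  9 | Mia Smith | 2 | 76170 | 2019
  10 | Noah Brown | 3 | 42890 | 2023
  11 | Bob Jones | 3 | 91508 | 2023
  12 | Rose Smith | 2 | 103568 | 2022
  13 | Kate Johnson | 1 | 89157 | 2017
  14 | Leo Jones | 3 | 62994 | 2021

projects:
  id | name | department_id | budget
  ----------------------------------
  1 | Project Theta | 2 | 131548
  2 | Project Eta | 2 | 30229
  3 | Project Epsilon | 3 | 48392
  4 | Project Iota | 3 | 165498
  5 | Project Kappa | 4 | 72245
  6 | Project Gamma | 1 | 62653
SELECT name, hire_year, salary FROM employees WHERE hire_year < 2019 OR salary > 126354

Execution result:
name | hire_year | salary
Grace Miller | 2024 | 149304
Eve Garcia | 2018 | 147354
Kate Johnson | 2017 | 89157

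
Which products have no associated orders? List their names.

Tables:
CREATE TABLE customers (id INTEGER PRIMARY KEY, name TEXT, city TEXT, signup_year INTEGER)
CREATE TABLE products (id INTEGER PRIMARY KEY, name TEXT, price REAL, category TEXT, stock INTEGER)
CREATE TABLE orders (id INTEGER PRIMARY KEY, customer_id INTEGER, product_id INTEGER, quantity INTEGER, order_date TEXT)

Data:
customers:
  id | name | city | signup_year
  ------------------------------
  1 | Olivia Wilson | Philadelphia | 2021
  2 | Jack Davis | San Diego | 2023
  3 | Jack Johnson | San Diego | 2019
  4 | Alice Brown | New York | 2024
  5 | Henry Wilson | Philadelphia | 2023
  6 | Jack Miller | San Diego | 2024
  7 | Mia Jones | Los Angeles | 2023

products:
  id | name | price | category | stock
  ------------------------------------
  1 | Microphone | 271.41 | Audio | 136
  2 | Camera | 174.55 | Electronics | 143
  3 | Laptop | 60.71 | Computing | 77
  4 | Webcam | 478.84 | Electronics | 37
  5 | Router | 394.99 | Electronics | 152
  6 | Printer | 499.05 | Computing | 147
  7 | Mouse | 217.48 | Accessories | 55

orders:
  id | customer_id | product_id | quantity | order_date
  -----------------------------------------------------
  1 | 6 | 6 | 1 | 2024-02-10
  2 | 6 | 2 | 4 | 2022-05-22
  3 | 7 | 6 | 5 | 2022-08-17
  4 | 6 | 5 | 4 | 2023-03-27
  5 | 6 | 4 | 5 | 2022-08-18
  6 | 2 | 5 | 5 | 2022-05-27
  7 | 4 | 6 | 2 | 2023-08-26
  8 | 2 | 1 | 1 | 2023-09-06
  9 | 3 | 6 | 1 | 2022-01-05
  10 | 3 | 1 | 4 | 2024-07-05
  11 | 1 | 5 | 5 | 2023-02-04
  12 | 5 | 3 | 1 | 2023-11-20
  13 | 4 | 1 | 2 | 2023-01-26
SELECT p.name FROM products p LEFT JOIN orders c ON c.product_id = p.id WHERE c.id IS NULL

Execution result:
Mouse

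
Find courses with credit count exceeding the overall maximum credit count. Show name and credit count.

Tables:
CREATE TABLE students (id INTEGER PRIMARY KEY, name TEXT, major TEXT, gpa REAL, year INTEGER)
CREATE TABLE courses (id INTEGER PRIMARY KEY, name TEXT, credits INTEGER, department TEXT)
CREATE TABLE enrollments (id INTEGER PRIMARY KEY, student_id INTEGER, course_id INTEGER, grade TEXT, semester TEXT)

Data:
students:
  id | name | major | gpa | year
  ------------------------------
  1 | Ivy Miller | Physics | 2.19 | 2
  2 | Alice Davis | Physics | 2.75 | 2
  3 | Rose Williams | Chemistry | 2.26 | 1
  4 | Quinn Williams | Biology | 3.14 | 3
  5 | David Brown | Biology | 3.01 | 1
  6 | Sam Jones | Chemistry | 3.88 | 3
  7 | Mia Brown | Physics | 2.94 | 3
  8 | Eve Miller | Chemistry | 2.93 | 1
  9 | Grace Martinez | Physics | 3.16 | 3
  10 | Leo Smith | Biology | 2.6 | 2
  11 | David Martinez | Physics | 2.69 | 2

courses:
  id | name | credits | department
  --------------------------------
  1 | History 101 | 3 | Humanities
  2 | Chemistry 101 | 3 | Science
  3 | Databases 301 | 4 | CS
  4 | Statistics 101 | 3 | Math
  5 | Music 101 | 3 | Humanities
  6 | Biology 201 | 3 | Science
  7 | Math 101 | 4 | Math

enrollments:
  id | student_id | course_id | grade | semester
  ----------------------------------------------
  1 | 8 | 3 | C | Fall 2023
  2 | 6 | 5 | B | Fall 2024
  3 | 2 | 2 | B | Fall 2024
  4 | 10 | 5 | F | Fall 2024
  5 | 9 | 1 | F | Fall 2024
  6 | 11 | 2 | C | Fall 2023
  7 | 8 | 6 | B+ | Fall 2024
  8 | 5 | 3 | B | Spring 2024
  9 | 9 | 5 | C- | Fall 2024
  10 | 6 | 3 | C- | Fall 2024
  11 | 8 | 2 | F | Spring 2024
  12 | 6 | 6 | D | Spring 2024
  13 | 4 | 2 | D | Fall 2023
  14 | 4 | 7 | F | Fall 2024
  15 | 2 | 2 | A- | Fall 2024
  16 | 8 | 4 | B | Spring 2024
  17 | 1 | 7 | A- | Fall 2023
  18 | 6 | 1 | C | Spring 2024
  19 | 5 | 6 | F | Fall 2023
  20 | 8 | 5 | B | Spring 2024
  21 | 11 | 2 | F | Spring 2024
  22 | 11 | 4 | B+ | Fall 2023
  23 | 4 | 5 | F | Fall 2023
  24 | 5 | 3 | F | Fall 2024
SELECT name, credits FROM courses WHERE credits > (SELECT MAX(credits) FROM courses)

Execution result:
(no rows)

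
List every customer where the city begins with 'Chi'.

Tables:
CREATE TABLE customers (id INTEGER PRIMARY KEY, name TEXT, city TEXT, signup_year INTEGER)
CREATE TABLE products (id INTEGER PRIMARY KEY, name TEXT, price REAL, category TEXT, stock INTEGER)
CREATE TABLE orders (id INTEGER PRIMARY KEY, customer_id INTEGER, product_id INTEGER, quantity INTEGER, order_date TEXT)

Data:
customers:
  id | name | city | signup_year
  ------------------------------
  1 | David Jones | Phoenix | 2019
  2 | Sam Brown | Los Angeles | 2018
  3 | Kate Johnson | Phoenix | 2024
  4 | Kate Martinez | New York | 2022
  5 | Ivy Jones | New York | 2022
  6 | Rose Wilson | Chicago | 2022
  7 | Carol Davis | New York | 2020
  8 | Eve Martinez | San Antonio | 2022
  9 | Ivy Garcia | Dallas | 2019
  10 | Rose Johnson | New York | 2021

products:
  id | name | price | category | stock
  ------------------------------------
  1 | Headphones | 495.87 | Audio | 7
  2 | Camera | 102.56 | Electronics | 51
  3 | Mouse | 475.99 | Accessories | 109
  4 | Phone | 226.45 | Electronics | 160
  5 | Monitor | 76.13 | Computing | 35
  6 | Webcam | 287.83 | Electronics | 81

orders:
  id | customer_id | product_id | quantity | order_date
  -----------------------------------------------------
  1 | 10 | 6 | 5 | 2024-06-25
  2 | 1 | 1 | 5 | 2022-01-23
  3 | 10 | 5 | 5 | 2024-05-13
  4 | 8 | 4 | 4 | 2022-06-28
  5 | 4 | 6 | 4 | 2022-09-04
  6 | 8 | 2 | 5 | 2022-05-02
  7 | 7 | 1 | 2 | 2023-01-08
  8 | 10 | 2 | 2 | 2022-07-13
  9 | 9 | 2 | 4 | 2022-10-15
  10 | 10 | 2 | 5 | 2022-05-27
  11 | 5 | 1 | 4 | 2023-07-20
SELECT name, city FROM customers WHERE city LIKE 'Chi%'

Execution result:
name | city
Rose Wilson | Chicago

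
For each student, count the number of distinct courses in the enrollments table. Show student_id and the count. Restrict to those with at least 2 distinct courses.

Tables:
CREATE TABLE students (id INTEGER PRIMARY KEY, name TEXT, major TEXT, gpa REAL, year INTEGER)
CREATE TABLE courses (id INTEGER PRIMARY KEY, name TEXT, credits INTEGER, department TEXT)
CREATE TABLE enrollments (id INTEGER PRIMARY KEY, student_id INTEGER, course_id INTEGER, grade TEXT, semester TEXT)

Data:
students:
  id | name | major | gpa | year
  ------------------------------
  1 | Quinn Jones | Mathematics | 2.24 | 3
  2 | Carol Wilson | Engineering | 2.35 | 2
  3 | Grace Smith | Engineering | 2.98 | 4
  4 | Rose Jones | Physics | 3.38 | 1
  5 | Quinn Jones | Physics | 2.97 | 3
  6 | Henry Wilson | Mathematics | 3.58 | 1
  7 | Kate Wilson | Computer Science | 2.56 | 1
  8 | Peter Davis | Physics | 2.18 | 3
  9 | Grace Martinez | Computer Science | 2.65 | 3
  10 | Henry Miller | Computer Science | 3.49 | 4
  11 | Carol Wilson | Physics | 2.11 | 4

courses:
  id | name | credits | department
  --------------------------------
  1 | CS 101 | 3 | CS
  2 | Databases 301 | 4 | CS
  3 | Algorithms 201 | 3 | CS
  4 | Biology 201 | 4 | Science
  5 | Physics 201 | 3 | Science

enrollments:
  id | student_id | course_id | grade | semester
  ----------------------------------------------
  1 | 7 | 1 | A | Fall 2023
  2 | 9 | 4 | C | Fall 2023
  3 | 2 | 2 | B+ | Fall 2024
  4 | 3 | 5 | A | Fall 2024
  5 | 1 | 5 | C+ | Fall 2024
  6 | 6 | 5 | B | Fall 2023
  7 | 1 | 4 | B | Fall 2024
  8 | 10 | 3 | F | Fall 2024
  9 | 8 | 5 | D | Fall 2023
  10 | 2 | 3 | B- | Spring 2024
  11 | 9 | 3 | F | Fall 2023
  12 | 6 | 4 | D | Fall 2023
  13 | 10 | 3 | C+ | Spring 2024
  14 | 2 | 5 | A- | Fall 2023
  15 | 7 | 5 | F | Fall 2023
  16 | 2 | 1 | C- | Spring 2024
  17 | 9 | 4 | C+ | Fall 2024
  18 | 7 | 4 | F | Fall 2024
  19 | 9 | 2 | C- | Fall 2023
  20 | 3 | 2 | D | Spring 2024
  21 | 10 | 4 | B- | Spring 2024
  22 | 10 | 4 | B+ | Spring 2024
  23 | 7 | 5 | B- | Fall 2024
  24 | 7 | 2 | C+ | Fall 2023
SELECT student_id, COUNT(DISTINCT course_id) AS distinct_course_count FROM enrollments GROUP BY student_id HAVING COUNT(DISTINCT course_id) >= 2

Execution result:
student_id | distinct_course_count
1 | 2
2 | 4
3 | 2
6 | 2
7 | 4
9 | 3
10 | 2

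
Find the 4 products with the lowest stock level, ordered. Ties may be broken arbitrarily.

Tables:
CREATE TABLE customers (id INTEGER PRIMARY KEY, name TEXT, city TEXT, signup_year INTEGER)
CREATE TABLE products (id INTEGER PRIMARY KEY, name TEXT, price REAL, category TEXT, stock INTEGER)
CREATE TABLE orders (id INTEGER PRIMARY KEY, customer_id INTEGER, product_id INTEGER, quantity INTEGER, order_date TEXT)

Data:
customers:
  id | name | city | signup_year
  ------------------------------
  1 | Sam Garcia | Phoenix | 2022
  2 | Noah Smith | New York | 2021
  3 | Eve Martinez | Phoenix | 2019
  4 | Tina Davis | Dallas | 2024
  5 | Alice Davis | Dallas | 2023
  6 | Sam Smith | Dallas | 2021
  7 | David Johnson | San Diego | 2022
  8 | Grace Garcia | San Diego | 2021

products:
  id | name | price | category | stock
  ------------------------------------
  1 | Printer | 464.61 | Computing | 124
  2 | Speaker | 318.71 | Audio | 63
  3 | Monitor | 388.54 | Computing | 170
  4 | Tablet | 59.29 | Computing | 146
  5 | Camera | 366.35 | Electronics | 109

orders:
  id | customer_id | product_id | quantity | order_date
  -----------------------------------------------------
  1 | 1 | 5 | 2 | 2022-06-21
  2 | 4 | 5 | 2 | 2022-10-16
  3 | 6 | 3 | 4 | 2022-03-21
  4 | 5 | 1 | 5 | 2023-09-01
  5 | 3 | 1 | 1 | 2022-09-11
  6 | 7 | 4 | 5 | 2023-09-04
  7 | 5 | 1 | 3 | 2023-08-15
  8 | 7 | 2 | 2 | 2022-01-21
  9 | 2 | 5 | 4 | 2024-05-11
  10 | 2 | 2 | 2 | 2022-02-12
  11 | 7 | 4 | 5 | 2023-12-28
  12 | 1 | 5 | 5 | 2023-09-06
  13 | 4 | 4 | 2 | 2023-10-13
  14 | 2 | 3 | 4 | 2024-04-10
SELECT name, stock FROM products ORDER BY stock ASC LIMIT 4

Execution result:
name | stock
Speaker | 63
Camera | 109
Printer | 124
Tablet | 146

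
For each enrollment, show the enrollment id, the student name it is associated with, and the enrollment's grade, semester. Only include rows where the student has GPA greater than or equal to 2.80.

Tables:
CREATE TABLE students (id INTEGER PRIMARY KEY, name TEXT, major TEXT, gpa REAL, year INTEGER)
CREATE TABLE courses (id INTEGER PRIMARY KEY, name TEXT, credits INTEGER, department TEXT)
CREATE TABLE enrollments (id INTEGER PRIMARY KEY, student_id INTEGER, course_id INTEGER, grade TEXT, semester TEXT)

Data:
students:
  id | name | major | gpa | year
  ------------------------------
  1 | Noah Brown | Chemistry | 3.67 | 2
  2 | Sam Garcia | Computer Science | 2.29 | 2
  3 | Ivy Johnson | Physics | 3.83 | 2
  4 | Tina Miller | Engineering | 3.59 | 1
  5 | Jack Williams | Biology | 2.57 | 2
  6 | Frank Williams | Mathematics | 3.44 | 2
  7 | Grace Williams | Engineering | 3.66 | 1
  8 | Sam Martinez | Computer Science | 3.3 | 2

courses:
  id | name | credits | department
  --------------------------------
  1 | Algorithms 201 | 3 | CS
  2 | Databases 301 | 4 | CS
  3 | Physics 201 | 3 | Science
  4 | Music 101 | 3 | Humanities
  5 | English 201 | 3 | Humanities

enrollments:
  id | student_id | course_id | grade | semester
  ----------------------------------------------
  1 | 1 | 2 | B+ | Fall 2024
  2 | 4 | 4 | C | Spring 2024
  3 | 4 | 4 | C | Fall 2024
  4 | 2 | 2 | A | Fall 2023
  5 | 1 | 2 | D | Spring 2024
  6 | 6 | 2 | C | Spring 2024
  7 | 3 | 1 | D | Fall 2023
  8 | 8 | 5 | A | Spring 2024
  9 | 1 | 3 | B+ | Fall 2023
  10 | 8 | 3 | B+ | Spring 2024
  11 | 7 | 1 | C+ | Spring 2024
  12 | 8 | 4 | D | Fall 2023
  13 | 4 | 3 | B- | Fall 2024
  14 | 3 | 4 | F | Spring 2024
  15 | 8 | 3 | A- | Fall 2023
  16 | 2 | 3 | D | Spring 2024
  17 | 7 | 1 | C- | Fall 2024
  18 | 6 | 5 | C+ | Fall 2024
SELECT c.id, p.name AS student, c.grade, c.semester FROM enrollments c JOIN students p ON c.student_id = p.id WHERE p.gpa >= 2.8

Execution result:
id | student | grade | semester
1 | Noah Brown | B+ | Fall 2024
2 | Tina Miller | C | Spring 2024
3 | Tina Miller | C | Fall 2024
5 | Noah Brown | D | Spring 2024
6 | Frank Williams | C | Spring 2024
7 | Ivy Johnson | D | Fall 2023
8 | Sam Martinez | A | Spring 2024
9 | Noah Brown | B+ | Fall 2023
10 | Sam Martinez | B+ | Spring 2024
11 | Grace Williams | C+ | Spring 2024
12 | Sam Martinez | D | Fall 2023
13 | Tina Miller | B- | Fall 2024
14 | Ivy Johnson | F | Spring 2024
15 | Sam Martinez | A- | Fall 2023
17 | Grace Williams | C- | Fall 2024
18 | Frank Williams | C+ | Fall 2024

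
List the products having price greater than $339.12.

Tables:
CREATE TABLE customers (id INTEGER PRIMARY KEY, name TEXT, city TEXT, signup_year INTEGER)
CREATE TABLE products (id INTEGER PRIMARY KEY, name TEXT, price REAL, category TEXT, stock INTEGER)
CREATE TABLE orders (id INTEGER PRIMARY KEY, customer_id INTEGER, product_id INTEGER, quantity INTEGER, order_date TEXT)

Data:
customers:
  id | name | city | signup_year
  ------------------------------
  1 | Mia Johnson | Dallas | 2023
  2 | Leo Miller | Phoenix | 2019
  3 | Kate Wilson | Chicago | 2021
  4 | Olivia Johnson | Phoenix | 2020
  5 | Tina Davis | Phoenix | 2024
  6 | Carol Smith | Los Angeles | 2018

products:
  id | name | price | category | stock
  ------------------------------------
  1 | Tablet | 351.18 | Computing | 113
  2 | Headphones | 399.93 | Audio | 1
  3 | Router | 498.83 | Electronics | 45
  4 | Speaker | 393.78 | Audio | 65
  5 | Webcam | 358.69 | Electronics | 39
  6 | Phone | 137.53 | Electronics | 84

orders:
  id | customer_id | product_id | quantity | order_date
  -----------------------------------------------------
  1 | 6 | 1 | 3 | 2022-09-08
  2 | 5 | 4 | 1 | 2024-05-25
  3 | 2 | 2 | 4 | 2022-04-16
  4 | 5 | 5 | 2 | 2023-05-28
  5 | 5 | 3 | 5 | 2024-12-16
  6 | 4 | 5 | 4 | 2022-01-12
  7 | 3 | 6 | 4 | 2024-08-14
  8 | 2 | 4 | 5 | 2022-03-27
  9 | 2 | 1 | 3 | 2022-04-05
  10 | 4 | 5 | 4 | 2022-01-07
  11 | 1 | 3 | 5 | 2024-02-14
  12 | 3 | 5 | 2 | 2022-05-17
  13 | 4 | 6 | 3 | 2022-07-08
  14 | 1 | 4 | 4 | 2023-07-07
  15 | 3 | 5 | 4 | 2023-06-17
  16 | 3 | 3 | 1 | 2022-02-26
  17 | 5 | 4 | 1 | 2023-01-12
SELECT name, price FROM products WHERE price > 339.12

Execution result:
name | price
Tablet | 351.18
Headphones | 399.93
Router | 498.83
Speaker | 393.78
Webcam | 358.69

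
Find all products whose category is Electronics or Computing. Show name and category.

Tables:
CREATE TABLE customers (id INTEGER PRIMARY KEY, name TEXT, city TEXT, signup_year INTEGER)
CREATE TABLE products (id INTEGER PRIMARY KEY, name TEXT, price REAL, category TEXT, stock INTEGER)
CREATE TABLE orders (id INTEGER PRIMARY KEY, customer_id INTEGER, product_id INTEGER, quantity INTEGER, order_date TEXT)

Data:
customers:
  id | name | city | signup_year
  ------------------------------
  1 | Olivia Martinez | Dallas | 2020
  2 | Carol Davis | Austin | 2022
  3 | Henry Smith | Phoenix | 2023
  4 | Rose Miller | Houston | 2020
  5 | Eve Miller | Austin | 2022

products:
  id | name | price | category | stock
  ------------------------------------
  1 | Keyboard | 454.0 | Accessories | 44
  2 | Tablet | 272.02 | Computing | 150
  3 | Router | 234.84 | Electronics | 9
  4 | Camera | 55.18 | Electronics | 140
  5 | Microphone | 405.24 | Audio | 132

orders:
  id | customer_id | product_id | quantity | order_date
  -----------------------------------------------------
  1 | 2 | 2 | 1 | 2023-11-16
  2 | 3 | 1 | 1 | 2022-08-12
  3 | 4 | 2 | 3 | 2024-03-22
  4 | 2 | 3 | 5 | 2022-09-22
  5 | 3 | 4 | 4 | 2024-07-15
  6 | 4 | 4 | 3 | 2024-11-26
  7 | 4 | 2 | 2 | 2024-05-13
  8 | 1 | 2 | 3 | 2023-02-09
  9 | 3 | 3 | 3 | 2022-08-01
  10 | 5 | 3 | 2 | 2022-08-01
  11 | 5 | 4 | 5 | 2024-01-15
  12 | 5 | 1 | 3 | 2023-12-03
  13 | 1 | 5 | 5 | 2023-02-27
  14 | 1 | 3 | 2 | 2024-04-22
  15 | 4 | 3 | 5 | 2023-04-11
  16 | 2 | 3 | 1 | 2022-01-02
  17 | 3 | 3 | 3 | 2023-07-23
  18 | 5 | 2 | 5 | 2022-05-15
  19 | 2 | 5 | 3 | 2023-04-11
SELECT name, category FROM products WHERE category IN ('Electronics', 'Computing')

Execution result:
name | category
Tablet | Computing
Router | Electronics
Camera | Electronics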